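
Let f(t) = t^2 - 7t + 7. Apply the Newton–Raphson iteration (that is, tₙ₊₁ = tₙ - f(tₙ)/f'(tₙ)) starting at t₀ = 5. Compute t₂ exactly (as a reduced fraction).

29/5

f'(t) = 2t - 7.
f(5) = -3, f'(5) = 3, so t₁ = 5 - (-3)/3 = 6.
f(6) = 1, f'(6) = 5, so t₂ = 6 - 1/5 = 29/5.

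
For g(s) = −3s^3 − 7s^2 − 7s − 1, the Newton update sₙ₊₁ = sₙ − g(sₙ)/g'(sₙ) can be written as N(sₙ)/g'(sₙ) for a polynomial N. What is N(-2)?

21

g'(s) = −9s^2 − 14s − 7.
N(s) = s·g'(s) − g(s) = s·(−9s^2 − 14s − 7) − (−3s^3 − 7s^2 − 7s − 1) = −6s^3 − 7s^2 + 1.
N(-2) = 21.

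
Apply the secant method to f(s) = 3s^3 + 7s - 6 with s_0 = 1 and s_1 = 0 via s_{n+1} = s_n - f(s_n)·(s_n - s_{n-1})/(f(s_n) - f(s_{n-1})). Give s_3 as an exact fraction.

f(1) = 4, f(0) = -6. s_2 = 0 - (-6)·(0 - 1)/((-6) - 4) = 3/5.
f(0) = -6, f(3/5) = -144/125. s_3 = (3/5) - (-144/125)·((3/5) - 0)/((-144/125) - (-6)) = 75/101.

75/101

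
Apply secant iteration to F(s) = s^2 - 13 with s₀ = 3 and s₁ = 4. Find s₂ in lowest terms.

F(3) = -4, F(4) = 3. s₂ = 4 - 3·(4 - 3)/(3 - (-4)) = 25/7.

25/7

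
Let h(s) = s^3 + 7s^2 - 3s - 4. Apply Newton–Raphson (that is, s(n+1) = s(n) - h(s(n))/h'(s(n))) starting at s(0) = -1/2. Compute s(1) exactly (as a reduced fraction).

h'(s) = 3s^2 + 14s - 3.
h(-1/2) = -7/8, h'(-1/2) = -37/4, so s(1) = (-1/2) - (-7/8)/(-37/4) = -22/37.

-22/37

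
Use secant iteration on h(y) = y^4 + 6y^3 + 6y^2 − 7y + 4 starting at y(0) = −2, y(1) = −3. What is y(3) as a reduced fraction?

−7239/2557

h(−2) = 10, h(−3) = −2. y(2) = (−3) − (−2)·((−3) − (−2))/((−2) − 10) = −17/6.
h(−3) = −2, h(−17/6) = −35/1296. y(3) = (−17/6) − (−35/1296)·((−17/6) − (−3))/((−35/1296) − (−2)) = −7239/2557.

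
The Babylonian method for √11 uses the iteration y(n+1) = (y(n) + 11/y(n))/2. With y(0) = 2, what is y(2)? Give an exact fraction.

401/120

y(1) = (2 + 11/2)/2 = 15/4.
y(2) = (15/4 + 11/(15/4))/2 = 401/120.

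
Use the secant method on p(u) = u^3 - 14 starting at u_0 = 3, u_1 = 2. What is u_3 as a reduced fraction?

p(3) = 13, p(2) = -6. u_2 = 2 - (-6)·(2 - 3)/((-6) - 13) = 44/19.
p(2) = -6, p(44/19) = -10842/6859. u_3 = (44/19) - (-10842/6859)·((44/19) - 2)/((-10842/6859) - (-6)) = 2045/842.

2045/842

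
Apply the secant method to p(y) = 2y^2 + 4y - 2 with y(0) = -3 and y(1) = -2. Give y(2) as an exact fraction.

p(-3) = 4, p(-2) = -2. y(2) = (-2) - (-2)·((-2) - (-3))/((-2) - 4) = -7/3.

-7/3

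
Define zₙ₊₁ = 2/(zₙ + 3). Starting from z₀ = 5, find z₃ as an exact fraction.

26/47

z₁ = 2/(5 + 3) = 1/4.
z₂ = 2/(1/4 + 3) = 8/13.
z₃ = 2/(8/13 + 3) = 26/47.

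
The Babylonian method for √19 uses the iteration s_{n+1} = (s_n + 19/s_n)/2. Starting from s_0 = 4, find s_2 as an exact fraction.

s_1 = (4 + 19/4)/2 = 35/8.
s_2 = (35/8 + 19/(35/8))/2 = 2441/560.

2441/560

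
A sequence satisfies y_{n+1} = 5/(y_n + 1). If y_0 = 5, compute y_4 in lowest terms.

y_1 = 5/(5 + 1) = 5/6.
y_2 = 5/(5/6 + 1) = 30/11.
y_3 = 5/(30/11 + 1) = 55/41.
y_4 = 5/(55/41 + 1) = 205/96.

205/96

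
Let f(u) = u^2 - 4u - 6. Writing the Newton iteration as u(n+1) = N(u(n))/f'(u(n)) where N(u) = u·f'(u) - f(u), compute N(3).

f'(u) = 2u - 4.
N(u) = u·f'(u) - f(u) = u·(2u - 4) - (u^2 - 4u - 6) = u^2 + 6.
N(3) = 15.

15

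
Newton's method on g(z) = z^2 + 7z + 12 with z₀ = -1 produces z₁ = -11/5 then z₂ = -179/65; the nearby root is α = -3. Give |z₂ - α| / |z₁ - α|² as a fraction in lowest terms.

z₁ - α = -11/5 - (-3) = -11/5 + 3 = 4/5, so |z₁ - α| = 4/5.
z₂ - α = -179/65 - (-3) = -179/65 + 3 = 16/65, so |z₂ - α| = 16/65.
|z₁ - α|² = 16/25.
Ratio = (16/65) / (16/25) = 5/13.

5/13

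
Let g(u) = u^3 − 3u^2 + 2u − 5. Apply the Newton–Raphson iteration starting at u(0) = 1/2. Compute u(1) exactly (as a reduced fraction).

−18

g'(u) = 3u^2 − 6u + 2.
g(1/2) = −37/8, g'(1/2) = −1/4, so u(1) = (1/2) − (−37/8)/(−1/4) = −18.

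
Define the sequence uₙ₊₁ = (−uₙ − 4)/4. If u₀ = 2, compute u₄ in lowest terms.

−101/128

u₁ = (−2 − 4)/4 = −3/2.
u₂ = (−(−3/2) − 4)/4 = −5/8.
u₃ = (−(−5/8) − 4)/4 = −27/32.
u₄ = (−(−27/32) − 4)/4 = −101/128.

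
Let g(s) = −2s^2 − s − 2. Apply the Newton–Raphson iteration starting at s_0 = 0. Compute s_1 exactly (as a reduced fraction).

g'(s) = −4s − 1.
g(0) = −2, g'(0) = −1, so s_1 = 0 − (−2)/(−1) = −2.

−2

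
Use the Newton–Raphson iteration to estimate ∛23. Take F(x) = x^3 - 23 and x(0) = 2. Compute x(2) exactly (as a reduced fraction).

F'(x) = 3x^2.
F(2) = -15, F'(2) = 12, so x(1) = 2 - (-15)/12 = 13/4.
F(13/4) = 725/64, F'(13/4) = 507/16, so x(2) = (13/4) - (725/64)/(507/16) = 2933/1014.

2933/1014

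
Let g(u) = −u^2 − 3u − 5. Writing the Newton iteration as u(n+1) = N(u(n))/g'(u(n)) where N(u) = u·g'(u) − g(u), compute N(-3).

−4

g'(u) = −2u − 3.
N(u) = u·g'(u) − g(u) = u·(−2u − 3) − (−u^2 − 3u − 5) = −u^2 + 5.
N(-3) = −4.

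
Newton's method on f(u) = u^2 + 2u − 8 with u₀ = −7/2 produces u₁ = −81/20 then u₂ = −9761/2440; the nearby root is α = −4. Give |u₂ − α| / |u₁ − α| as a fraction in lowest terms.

1/122

u₁ − α = −81/20 − (−4) = −81/20 + 4 = −1/20, so |u₁ − α| = 1/20.
u₂ − α = −9761/2440 − (−4) = −9761/2440 + 4 = −1/2440, so |u₂ − α| = 1/2440.
Ratio = (1/2440) / (1/20) = 1/122.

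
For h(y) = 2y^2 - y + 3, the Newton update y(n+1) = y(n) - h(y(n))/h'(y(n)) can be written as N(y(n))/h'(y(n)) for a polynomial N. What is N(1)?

-1

h'(y) = 4y - 1.
N(y) = y·h'(y) - h(y) = y·(4y - 1) - (2y^2 - y + 3) = 2y^2 - 3.
N(1) = -1.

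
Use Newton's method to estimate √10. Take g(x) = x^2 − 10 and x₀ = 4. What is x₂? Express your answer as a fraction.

329/104

g'(x) = 2x.
g(4) = 6, g'(4) = 8, so x₁ = 4 − 6/8 = 13/4.
g(13/4) = 9/16, g'(13/4) = 13/2, so x₂ = (13/4) − (9/16)/(13/2) = 329/104.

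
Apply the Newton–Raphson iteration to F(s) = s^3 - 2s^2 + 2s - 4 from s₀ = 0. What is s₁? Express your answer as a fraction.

F'(s) = 3s^2 - 4s + 2.
F(0) = -4, F'(0) = 2, so s₁ = 0 - (-4)/2 = 2.

2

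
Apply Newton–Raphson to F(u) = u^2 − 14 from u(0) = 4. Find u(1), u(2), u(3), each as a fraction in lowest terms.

u(1) = 15/4, u(2) = 449/120, u(3) = 403201/107760

F'(u) = 2u.
F(4) = 2, F'(4) = 8, so u(1) = 4 − 2/8 = 15/4.
F(15/4) = 1/16, F'(15/4) = 15/2, so u(2) = (15/4) − (1/16)/(15/2) = 449/120.
F(449/120) = 1/14400, F'(449/120) = 449/60, so u(3) = (449/120) − (1/14400)/(449/60) = 403201/107760.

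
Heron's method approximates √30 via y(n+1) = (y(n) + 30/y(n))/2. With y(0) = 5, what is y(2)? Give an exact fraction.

y(1) = (5 + 30/5)/2 = 11/2.
y(2) = (11/2 + 30/(11/2))/2 = 241/44.

241/44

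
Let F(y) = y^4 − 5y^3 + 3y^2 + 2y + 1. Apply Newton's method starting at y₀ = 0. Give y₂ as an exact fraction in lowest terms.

−19/84

F'(y) = 4y^3 − 15y^2 + 6y + 2.
F(0) = 1, F'(0) = 2, so y₁ = 0 − 1/2 = −1/2.
F(−1/2) = 23/16, F'(−1/2) = −21/4, so y₂ = (−1/2) − (23/16)/(−21/4) = −19/84.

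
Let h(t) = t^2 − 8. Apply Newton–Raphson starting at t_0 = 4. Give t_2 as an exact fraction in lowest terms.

h'(t) = 2t.
h(4) = 8, h'(4) = 8, so t_1 = 4 − 8/8 = 3.
h(3) = 1, h'(3) = 6, so t_2 = 3 − 1/6 = 17/6.

17/6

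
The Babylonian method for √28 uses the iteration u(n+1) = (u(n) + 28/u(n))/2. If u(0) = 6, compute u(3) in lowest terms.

u(1) = (6 + 28/6)/2 = 16/3.
u(2) = (16/3 + 28/(16/3))/2 = 127/24.
u(3) = (127/24 + 28/(127/24))/2 = 32257/6096.

32257/6096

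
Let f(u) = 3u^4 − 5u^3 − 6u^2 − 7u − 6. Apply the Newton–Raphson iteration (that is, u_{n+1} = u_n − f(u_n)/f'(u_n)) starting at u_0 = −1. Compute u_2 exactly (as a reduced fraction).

−3039061/3643684

f'(u) = 12u^3 − 15u^2 − 12u − 7.
f(−1) = 3, f'(−1) = −22, so u_1 = (−1) − 3/(−22) = −19/22.
f(−19/22) = 107757/234256, f'(−19/22) = −82811/5324, so u_2 = (−19/22) − (107757/234256)/(−82811/5324) = −3039061/3643684.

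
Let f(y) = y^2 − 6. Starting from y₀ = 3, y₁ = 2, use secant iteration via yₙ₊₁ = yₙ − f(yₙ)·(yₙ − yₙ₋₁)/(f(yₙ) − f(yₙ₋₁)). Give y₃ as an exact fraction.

f(3) = 3, f(2) = −2. y₂ = 2 − (−2)·(2 − 3)/((−2) − 3) = 12/5.
f(2) = −2, f(12/5) = −6/25. y₃ = (12/5) − (−6/25)·((12/5) − 2)/((−6/25) − (−2)) = 27/11.

27/11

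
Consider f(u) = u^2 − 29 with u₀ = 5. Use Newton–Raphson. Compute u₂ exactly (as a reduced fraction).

727/135

f'(u) = 2u.
f(5) = −4, f'(5) = 10, so u₁ = 5 − (−4)/10 = 27/5.
f(27/5) = 4/25, f'(27/5) = 54/5, so u₂ = (27/5) − (4/25)/(54/5) = 727/135.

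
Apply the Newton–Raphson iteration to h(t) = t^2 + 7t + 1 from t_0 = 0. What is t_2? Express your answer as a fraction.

h'(t) = 2t + 7.
h(0) = 1, h'(0) = 7, so t_1 = 0 − 1/7 = −1/7.
h(−1/7) = 1/49, h'(−1/7) = 47/7, so t_2 = (−1/7) − (1/49)/(47/7) = −48/329.

−48/329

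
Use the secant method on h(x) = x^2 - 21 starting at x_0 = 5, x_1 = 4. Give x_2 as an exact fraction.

h(5) = 4, h(4) = -5. x_2 = 4 - (-5)·(4 - 5)/((-5) - 4) = 41/9.

41/9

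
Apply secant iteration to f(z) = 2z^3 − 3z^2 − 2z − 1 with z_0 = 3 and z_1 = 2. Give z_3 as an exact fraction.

f(3) = 20, f(2) = −1. z_2 = 2 − (−1)·(2 − 3)/((−1) − 20) = 43/21.
f(2) = −1, f(43/21) = −4660/9261. z_3 = (43/21) − (−4660/9261)·((43/21) − 2)/((−4660/9261) − (−1)) = 9643/4601.

9643/4601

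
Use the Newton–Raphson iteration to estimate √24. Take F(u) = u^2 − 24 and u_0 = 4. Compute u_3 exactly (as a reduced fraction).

F'(u) = 2u.
F(4) = −8, F'(4) = 8, so u_1 = 4 − (−8)/8 = 5.
F(5) = 1, F'(5) = 10, so u_2 = 5 − 1/10 = 49/10.
F(49/10) = 1/100, F'(49/10) = 49/5, so u_3 = (49/10) − (1/100)/(49/5) = 4801/980.

4801/980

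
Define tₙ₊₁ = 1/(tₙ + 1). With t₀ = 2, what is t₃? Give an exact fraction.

t₁ = 1/(2 + 1) = 1/3.
t₂ = 1/(1/3 + 1) = 3/4.
t₃ = 1/(3/4 + 1) = 4/7.

4/7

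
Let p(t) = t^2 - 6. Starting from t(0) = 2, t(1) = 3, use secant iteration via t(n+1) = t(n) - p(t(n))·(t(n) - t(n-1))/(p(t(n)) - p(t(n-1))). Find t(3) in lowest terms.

p(2) = -2, p(3) = 3. t(2) = 3 - 3·(3 - 2)/(3 - (-2)) = 12/5.
p(3) = 3, p(12/5) = -6/25. t(3) = (12/5) - (-6/25)·((12/5) - 3)/((-6/25) - 3) = 22/9.

22/9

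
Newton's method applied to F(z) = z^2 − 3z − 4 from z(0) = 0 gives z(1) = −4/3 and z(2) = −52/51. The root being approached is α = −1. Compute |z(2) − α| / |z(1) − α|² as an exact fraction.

3/17

z(1) − α = −4/3 − (−1) = −4/3 + 1 = −1/3, so |z(1) − α| = 1/3.
z(2) − α = −52/51 − (−1) = −52/51 + 1 = −1/51, so |z(2) − α| = 1/51.
|z(1) − α|² = 1/9.
Ratio = (1/51) / (1/9) = 3/17.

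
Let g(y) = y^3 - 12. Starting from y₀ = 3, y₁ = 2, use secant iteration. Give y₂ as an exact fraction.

42/19

g(3) = 15, g(2) = -4. y₂ = 2 - (-4)·(2 - 3)/((-4) - 15) = 42/19.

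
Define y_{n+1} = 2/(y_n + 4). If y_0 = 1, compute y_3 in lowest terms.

y_1 = 2/(1 + 4) = 2/5.
y_2 = 2/(2/5 + 4) = 5/11.
y_3 = 2/(5/11 + 4) = 22/49.

22/49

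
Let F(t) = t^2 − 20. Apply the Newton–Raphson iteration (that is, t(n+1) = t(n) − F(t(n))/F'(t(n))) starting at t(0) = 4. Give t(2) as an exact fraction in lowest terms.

F'(t) = 2t.
F(4) = −4, F'(4) = 8, so t(1) = 4 − (−4)/8 = 9/2.
F(9/2) = 1/4, F'(9/2) = 9, so t(2) = (9/2) − (1/4)/9 = 161/36.

161/36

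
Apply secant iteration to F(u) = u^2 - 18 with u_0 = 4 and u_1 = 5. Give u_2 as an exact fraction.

F(4) = -2, F(5) = 7. u_2 = 5 - 7·(5 - 4)/(7 - (-2)) = 38/9.

38/9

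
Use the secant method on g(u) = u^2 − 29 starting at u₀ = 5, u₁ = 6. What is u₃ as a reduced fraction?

673/125

g(5) = −4, g(6) = 7. u₂ = 6 − 7·(6 − 5)/(7 − (−4)) = 59/11.
g(6) = 7, g(59/11) = −28/121. u₃ = (59/11) − (−28/121)·((59/11) − 6)/((−28/121) − 7) = 673/125.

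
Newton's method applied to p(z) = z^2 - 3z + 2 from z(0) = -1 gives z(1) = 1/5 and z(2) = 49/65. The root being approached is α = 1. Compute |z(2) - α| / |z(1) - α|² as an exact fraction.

5/13

z(1) - α = 1/5 - 1 = -4/5, so |z(1) - α| = 4/5.
z(2) - α = 49/65 - 1 = -16/65, so |z(2) - α| = 16/65.
|z(1) - α|² = 16/25.
Ratio = (16/65) / (16/25) = 5/13.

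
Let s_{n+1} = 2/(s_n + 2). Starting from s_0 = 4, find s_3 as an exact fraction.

s_1 = 2/(4 + 2) = 1/3.
s_2 = 2/(1/3 + 2) = 6/7.
s_3 = 2/(6/7 + 2) = 7/10.

7/10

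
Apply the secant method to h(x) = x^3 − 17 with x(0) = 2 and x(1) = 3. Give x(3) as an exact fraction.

h(2) = −9, h(3) = 10. x(2) = 3 − 10·(3 − 2)/(10 − (−9)) = 47/19.
h(3) = 10, h(47/19) = −12780/6859. x(3) = (47/19) − (−12780/6859)·((47/19) − 3)/((−12780/6859) − 10) = 20801/8137.

20801/8137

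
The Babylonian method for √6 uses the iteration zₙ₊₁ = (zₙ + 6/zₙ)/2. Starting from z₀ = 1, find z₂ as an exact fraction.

z₁ = (1 + 6/1)/2 = 7/2.
z₂ = (7/2 + 6/(7/2))/2 = 73/28.

73/28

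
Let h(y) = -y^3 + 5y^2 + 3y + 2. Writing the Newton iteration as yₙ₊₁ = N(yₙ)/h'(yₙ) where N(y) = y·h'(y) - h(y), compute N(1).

1

h'(y) = -3y^2 + 10y + 3.
N(y) = y·h'(y) - h(y) = y·(-3y^2 + 10y + 3) - (-y^3 + 5y^2 + 3y + 2) = -2y^3 + 5y^2 - 2.
N(1) = 1.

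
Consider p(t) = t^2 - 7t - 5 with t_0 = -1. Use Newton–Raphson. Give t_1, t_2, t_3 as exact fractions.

t_1 = -2/3, t_2 = -49/75, t_3 = -30526/46725

p'(t) = 2t - 7.
p(-1) = 3, p'(-1) = -9, so t_1 = (-1) - 3/(-9) = -2/3.
p(-2/3) = 1/9, p'(-2/3) = -25/3, so t_2 = (-2/3) - (1/9)/(-25/3) = -49/75.
p(-49/75) = 1/5625, p'(-49/75) = -623/75, so t_3 = (-49/75) - (1/5625)/(-623/75) = -30526/46725.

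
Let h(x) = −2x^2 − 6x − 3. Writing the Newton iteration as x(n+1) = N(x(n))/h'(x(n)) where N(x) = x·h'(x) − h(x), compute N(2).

h'(x) = −4x − 6.
N(x) = x·h'(x) − h(x) = x·(−4x − 6) − (−2x^2 − 6x − 3) = −2x^2 + 3.
N(2) = −5.

−5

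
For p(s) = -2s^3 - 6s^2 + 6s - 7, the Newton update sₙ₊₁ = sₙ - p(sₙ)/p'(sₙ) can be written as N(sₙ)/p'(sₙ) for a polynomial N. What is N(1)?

p'(s) = -6s^2 - 12s + 6.
N(s) = s·p'(s) - p(s) = s·(-6s^2 - 12s + 6) - (-2s^3 - 6s^2 + 6s - 7) = -4s^3 - 6s^2 + 7.
N(1) = -3.

-3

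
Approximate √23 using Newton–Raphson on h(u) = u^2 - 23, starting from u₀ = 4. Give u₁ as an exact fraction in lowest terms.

39/8

h'(u) = 2u.
h(4) = -7, h'(4) = 8, so u₁ = 4 - (-7)/8 = 39/8.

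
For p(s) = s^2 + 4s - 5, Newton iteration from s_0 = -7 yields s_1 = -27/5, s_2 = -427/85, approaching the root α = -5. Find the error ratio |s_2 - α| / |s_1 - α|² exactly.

s_1 - α = -27/5 - (-5) = -27/5 + 5 = -2/5, so |s_1 - α| = 2/5.
s_2 - α = -427/85 - (-5) = -427/85 + 5 = -2/85, so |s_2 - α| = 2/85.
|s_1 - α|² = 4/25.
Ratio = (2/85) / (4/25) = 5/34.

5/34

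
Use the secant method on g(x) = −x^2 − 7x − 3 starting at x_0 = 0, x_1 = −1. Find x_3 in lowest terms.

g(0) = −3, g(−1) = 3. x_2 = (−1) − 3·((−1) − 0)/(3 − (−3)) = −1/2.
g(−1) = 3, g(−1/2) = 1/4. x_3 = (−1/2) − (1/4)·((−1/2) − (−1))/((1/4) − 3) = −5/11.

−5/11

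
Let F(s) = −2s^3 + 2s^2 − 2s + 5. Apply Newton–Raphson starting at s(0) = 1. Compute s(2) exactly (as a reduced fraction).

F'(s) = −6s^2 + 4s − 2.
F(1) = 3, F'(1) = −4, so s(1) = 1 − 3/(−4) = 7/4.
F(7/4) = −99/32, F'(7/4) = −107/8, so s(2) = (7/4) − (−99/32)/(−107/8) = 325/214.

325/214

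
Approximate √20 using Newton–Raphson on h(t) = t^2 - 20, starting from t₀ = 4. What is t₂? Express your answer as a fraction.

161/36

h'(t) = 2t.
h(4) = -4, h'(4) = 8, so t₁ = 4 - (-4)/8 = 9/2.
h(9/2) = 1/4, h'(9/2) = 9, so t₂ = (9/2) - (1/4)/9 = 161/36.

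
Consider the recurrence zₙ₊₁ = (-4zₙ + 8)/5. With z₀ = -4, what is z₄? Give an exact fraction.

z₁ = (-4·(-4) + 8)/5 = 24/5.
z₂ = (-4·(24/5) + 8)/5 = -56/25.
z₃ = (-4·(-56/25) + 8)/5 = 424/125.
z₄ = (-4·(424/125) + 8)/5 = -696/625.

-696/625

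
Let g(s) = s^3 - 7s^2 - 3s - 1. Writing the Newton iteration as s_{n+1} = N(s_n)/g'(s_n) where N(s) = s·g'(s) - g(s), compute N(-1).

-8

g'(s) = 3s^2 - 14s - 3.
N(s) = s·g'(s) - g(s) = s·(3s^2 - 14s - 3) - (s^3 - 7s^2 - 3s - 1) = 2s^3 - 7s^2 + 1.
N(-1) = -8.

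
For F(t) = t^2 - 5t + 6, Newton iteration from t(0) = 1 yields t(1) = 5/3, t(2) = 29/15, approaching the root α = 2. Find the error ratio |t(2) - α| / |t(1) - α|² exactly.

t(1) - α = 5/3 - 2 = -1/3, so |t(1) - α| = 1/3.
t(2) - α = 29/15 - 2 = -1/15, so |t(2) - α| = 1/15.
|t(1) - α|² = 1/9.
Ratio = (1/15) / (1/9) = 3/5.

3/5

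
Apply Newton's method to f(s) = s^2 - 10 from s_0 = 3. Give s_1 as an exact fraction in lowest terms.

19/6

f'(s) = 2s.
f(3) = -1, f'(3) = 6, so s_1 = 3 - (-1)/6 = 19/6.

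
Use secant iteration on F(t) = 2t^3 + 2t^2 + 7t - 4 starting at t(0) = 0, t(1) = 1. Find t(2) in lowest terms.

4/11

F(0) = -4, F(1) = 7. t(2) = 1 - 7·(1 - 0)/(7 - (-4)) = 4/11.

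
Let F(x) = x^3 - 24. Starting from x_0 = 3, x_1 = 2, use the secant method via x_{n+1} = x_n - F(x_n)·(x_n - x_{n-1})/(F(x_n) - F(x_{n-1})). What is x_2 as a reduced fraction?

54/19

F(3) = 3, F(2) = -16. x_2 = 2 - (-16)·(2 - 3)/((-16) - 3) = 54/19.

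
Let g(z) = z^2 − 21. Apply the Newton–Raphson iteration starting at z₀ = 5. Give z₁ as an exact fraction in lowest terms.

g'(z) = 2z.
g(5) = 4, g'(5) = 10, so z₁ = 5 − 4/10 = 23/5.

23/5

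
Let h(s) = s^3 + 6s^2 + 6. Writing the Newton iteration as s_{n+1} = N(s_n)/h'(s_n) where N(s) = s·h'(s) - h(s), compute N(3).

h'(s) = 3s^2 + 12s.
N(s) = s·h'(s) - h(s) = s·(3s^2 + 12s) - (s^3 + 6s^2 + 6) = 2s^3 + 6s^2 - 6.
N(3) = 102.

102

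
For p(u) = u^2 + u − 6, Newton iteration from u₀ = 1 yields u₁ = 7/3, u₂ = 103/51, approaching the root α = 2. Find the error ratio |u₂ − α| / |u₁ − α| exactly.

1/17

u₁ − α = 7/3 − 2 = 1/3, so |u₁ − α| = 1/3.
u₂ − α = 103/51 − 2 = 1/51, so |u₂ − α| = 1/51.
Ratio = (1/51) / (1/3) = 1/17.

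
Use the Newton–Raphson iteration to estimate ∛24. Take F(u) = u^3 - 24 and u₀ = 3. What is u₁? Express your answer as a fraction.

F'(u) = 3u^2.
F(3) = 3, F'(3) = 27, so u₁ = 3 - 3/27 = 26/9.

26/9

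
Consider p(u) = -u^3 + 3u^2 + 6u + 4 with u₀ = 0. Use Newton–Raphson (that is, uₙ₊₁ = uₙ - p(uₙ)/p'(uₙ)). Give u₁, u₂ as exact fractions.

u₁ = -2/3, u₂ = -28/9

p'(u) = -3u^2 + 6u + 6.
p(0) = 4, p'(0) = 6, so u₁ = 0 - 4/6 = -2/3.
p(-2/3) = 44/27, p'(-2/3) = 2/3, so u₂ = (-2/3) - (44/27)/(2/3) = -28/9.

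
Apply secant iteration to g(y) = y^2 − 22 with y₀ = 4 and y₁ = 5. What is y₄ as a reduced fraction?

g(4) = −6, g(5) = 3. y₂ = 5 − 3·(5 − 4)/(3 − (−6)) = 14/3.
g(5) = 3, g(14/3) = −2/9. y₃ = (14/3) − (−2/9)·((14/3) − 5)/((−2/9) − 3) = 136/29.
g(14/3) = −2/9, g(136/29) = −6/841. y₄ = (136/29) − (−6/841)·((136/29) − (14/3))/((−6/841) − (−2/9)) = 1909/407.

1909/407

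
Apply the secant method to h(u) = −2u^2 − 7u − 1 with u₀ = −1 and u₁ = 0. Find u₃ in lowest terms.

h(−1) = 4, h(0) = −1. u₂ = 0 − (−1)·(0 − (−1))/((−1) − 4) = −1/5.
h(0) = −1, h(−1/5) = 8/25. u₃ = (−1/5) − (8/25)·((−1/5) − 0)/((8/25) − (−1)) = −5/33.

−5/33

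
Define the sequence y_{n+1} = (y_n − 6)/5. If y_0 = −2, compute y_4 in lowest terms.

y_1 = ((−2) − 6)/5 = −8/5.
y_2 = ((−8/5) − 6)/5 = −38/25.
y_3 = ((−38/25) − 6)/5 = −188/125.
y_4 = ((−188/125) − 6)/5 = −938/625.

−938/625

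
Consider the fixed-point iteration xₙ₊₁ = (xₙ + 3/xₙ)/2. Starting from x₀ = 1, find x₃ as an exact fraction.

x₁ = (1 + 3/1)/2 = 2.
x₂ = (2 + 3/2)/2 = 7/4.
x₃ = (7/4 + 3/(7/4))/2 = 97/56.

97/56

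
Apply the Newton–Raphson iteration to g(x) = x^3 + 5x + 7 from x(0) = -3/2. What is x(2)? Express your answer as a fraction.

-1059511/945640

g'(x) = 3x^2 + 5.
g(-3/2) = -31/8, g'(-3/2) = 47/4, so x(1) = (-3/2) - (-31/8)/(47/4) = -55/47.
g(-55/47) = -47089/103823, g'(-55/47) = 20120/2209, so x(2) = (-55/47) - (-47089/103823)/(20120/2209) = -1059511/945640.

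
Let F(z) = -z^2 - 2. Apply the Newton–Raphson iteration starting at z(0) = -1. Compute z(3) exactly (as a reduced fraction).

F'(z) = -2z.
F(-1) = -3, F'(-1) = 2, so z(1) = (-1) - (-3)/2 = 1/2.
F(1/2) = -9/4, F'(1/2) = -1, so z(2) = (1/2) - (-9/4)/(-1) = -7/4.
F(-7/4) = -81/16, F'(-7/4) = 7/2, so z(3) = (-7/4) - (-81/16)/(7/2) = -17/56.

-17/56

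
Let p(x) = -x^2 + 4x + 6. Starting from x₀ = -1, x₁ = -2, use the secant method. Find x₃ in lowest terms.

-29/25

p(-1) = 1, p(-2) = -6. x₂ = (-2) - (-6)·((-2) - (-1))/((-6) - 1) = -8/7.
p(-2) = -6, p(-8/7) = 6/49. x₃ = (-8/7) - (6/49)·((-8/7) - (-2))/((6/49) - (-6)) = -29/25.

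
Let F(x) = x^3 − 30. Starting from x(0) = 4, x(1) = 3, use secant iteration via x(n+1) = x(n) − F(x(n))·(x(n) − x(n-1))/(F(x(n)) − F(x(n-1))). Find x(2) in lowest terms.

114/37

F(4) = 34, F(3) = −3. x(2) = 3 − (−3)·(3 − 4)/((−3) − 34) = 114/37.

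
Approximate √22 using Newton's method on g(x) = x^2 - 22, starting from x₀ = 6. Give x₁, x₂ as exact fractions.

x₁ = 29/6, x₂ = 1633/348

g'(x) = 2x.
g(6) = 14, g'(6) = 12, so x₁ = 6 - 14/12 = 29/6.
g(29/6) = 49/36, g'(29/6) = 29/3, so x₂ = (29/6) - (49/36)/(29/3) = 1633/348.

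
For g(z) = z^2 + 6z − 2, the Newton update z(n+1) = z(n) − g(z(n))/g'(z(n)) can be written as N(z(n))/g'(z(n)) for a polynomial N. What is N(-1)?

g'(z) = 2z + 6.
N(z) = z·g'(z) − g(z) = z·(2z + 6) − (z^2 + 6z − 2) = z^2 + 2.
N(-1) = 3.

3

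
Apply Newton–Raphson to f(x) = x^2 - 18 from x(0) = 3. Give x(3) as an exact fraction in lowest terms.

f'(x) = 2x.
f(3) = -9, f'(3) = 6, so x(1) = 3 - (-9)/6 = 9/2.
f(9/2) = 9/4, f'(9/2) = 9, so x(2) = (9/2) - (9/4)/9 = 17/4.
f(17/4) = 1/16, f'(17/4) = 17/2, so x(3) = (17/4) - (1/16)/(17/2) = 577/136.

577/136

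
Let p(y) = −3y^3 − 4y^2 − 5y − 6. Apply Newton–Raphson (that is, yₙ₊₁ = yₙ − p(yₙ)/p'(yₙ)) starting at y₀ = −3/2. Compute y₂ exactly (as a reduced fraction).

p'(y) = −9y^2 − 8y − 5.
p(−3/2) = 21/8, p'(−3/2) = −53/4, so y₁ = (−3/2) − (21/8)/(−53/4) = −69/53.
p(−69/53) = 52038/148877, p'(−69/53) = −27638/2809, so y₂ = (−69/53) − (52038/148877)/(−27638/2809) = −927492/732407.

−927492/732407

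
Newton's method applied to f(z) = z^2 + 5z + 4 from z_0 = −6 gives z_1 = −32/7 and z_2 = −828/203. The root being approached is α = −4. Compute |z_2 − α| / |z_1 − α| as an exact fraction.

z_1 − α = −32/7 − (−4) = −32/7 + 4 = −4/7, so |z_1 − α| = 4/7.
z_2 − α = −828/203 − (−4) = −828/203 + 4 = −16/203, so |z_2 − α| = 16/203.
Ratio = (16/203) / (4/7) = 4/29.

4/29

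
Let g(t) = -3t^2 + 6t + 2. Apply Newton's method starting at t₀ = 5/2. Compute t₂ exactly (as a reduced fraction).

g'(t) = -6t + 6.
g(5/2) = -7/4, g'(5/2) = -9, so t₁ = (5/2) - (-7/4)/(-9) = 83/36.
g(83/36) = -49/432, g'(83/36) = -47/6, so t₂ = (83/36) - (-49/432)/(-47/6) = 7753/3384.

7753/3384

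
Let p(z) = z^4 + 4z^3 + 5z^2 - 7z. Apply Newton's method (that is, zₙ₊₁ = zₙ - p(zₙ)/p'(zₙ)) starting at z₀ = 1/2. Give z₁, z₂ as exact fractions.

p'(z) = 4z^3 + 12z^2 + 10z - 7.
p(1/2) = -27/16, p'(1/2) = 3/2, so z₁ = (1/2) - (-27/16)/(3/2) = 13/8.
p(13/8) = 106353/4096, p'(13/8) = 7437/128, so z₂ = (13/8) - (106353/4096)/(7437/128) = 93457/79328.

z₁ = 13/8, z₂ = 93457/79328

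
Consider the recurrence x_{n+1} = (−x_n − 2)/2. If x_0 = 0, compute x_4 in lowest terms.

−5/8

x_1 = (−0 − 2)/2 = −1.
x_2 = (−(−1) − 2)/2 = −1/2.
x_3 = (−(−1/2) − 2)/2 = −3/4.
x_4 = (−(−3/4) − 2)/2 = −5/8.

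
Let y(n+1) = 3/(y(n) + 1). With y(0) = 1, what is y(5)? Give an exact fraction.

y(1) = 3/(1 + 1) = 3/2.
y(2) = 3/(3/2 + 1) = 6/5.
y(3) = 3/(6/5 + 1) = 15/11.
y(4) = 3/(15/11 + 1) = 33/26.
y(5) = 3/(33/26 + 1) = 78/59.

78/59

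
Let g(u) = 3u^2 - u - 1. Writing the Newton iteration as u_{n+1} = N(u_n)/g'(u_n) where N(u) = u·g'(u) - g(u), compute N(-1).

4

g'(u) = 6u - 1.
N(u) = u·g'(u) - g(u) = u·(6u - 1) - (3u^2 - u - 1) = 3u^2 + 1.
N(-1) = 4.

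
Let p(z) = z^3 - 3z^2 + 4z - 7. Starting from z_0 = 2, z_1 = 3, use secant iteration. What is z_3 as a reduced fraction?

1531/617

p(2) = -3, p(3) = 5. z_2 = 3 - 5·(3 - 2)/(5 - (-3)) = 19/8.
p(3) = 5, p(19/8) = -525/512. z_3 = (19/8) - (-525/512)·((19/8) - 3)/((-525/512) - 5) = 1531/617.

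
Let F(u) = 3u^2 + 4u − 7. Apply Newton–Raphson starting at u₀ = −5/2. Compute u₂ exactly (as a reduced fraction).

F'(u) = 6u + 4.
F(−5/2) = 7/4, F'(−5/2) = −11, so u₁ = (−5/2) − (7/4)/(−11) = −103/44.
F(−103/44) = 147/1936, F'(−103/44) = −221/22, so u₂ = (−103/44) − (147/1936)/(−221/22) = −45379/19448.

−45379/19448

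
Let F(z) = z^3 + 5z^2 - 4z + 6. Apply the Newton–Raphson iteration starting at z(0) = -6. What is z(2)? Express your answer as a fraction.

F'(z) = 3z^2 + 10z - 4.
F(-6) = -6, F'(-6) = 44, so z(1) = (-6) - (-6)/44 = -129/22.
F(-129/22) = -2547/10648, F'(-129/22) = 19607/484, so z(2) = (-129/22) - (-2547/10648)/(19607/484) = -1263378/215677.

-1263378/215677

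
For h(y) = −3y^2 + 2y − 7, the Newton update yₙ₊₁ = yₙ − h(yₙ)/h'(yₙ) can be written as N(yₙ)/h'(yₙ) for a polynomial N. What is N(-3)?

−20

h'(y) = −6y + 2.
N(y) = y·h'(y) − h(y) = y·(−6y + 2) − (−3y^2 + 2y − 7) = −3y^2 + 7.
N(-3) = −20.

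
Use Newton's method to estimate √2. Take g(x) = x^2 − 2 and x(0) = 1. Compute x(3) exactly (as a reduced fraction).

577/408

g'(x) = 2x.
g(1) = −1, g'(1) = 2, so x(1) = 1 − (−1)/2 = 3/2.
g(3/2) = 1/4, g'(3/2) = 3, so x(2) = (3/2) − (1/4)/3 = 17/12.
g(17/12) = 1/144, g'(17/12) = 17/6, so x(3) = (17/12) − (1/144)/(17/6) = 577/408.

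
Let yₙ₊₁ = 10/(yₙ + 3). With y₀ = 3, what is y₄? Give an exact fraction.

y₁ = 10/(3 + 3) = 5/3.
y₂ = 10/(5/3 + 3) = 15/7.
y₃ = 10/(15/7 + 3) = 35/18.
y₄ = 10/(35/18 + 3) = 180/89.

180/89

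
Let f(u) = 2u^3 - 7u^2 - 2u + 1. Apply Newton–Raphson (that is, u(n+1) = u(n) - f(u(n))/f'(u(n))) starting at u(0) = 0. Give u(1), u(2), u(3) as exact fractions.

f'(u) = 6u^2 - 14u - 2.
f(0) = 1, f'(0) = -2, so u(1) = 0 - 1/(-2) = 1/2.
f(1/2) = -3/2, f'(1/2) = -15/2, so u(2) = (1/2) - (-3/2)/(-15/2) = 3/10.
f(3/10) = -22/125, f'(3/10) = -283/50, so u(3) = (3/10) - (-22/125)/(-283/50) = 761/2830.

u(1) = 1/2, u(2) = 3/10, u(3) = 761/2830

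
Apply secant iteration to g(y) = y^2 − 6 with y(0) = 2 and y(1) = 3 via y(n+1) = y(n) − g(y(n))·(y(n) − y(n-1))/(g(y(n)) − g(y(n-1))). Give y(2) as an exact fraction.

12/5

g(2) = −2, g(3) = 3. y(2) = 3 − 3·(3 − 2)/(3 − (−2)) = 12/5.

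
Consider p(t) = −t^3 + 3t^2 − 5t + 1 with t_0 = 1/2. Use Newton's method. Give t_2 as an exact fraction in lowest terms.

p'(t) = −3t^2 + 6t − 5.
p(1/2) = −7/8, p'(1/2) = −11/4, so t_1 = (1/2) − (−7/8)/(−11/4) = 2/11.
p(2/11) = 245/1331, p'(2/11) = −485/121, so t_2 = (2/11) − (245/1331)/(−485/121) = 243/1067.

243/1067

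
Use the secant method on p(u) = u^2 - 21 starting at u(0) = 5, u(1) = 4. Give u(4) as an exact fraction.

14513/3167

p(5) = 4, p(4) = -5. u(2) = 4 - (-5)·(4 - 5)/((-5) - 4) = 41/9.
p(4) = -5, p(41/9) = -20/81. u(3) = (41/9) - (-20/81)·((41/9) - 4)/((-20/81) - (-5)) = 353/77.
p(41/9) = -20/81, p(353/77) = 100/5929. u(4) = (353/77) - (100/5929)·((353/77) - (41/9))/((100/5929) - (-20/81)) = 14513/3167.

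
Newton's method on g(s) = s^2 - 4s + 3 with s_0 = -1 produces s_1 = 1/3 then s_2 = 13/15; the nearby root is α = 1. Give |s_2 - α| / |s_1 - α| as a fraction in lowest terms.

s_1 - α = 1/3 - 1 = -2/3, so |s_1 - α| = 2/3.
s_2 - α = 13/15 - 1 = -2/15, so |s_2 - α| = 2/15.
Ratio = (2/15) / (2/3) = 1/5.

1/5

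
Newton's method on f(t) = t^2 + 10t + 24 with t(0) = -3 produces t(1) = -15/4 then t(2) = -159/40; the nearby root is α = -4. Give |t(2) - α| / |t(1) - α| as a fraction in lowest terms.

1/10

t(1) - α = -15/4 - (-4) = -15/4 + 4 = 1/4, so |t(1) - α| = 1/4.
t(2) - α = -159/40 - (-4) = -159/40 + 4 = 1/40, so |t(2) - α| = 1/40.
Ratio = (1/40) / (1/4) = 1/10.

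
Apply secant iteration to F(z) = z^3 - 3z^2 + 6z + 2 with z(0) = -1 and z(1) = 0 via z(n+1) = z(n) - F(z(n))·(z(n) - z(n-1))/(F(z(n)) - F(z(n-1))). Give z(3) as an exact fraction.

F(-1) = -8, F(0) = 2. z(2) = 0 - 2·(0 - (-1))/(2 - (-8)) = -1/5.
F(0) = 2, F(-1/5) = 84/125. z(3) = (-1/5) - (84/125)·((-1/5) - 0)/((84/125) - 2) = -25/83.

-25/83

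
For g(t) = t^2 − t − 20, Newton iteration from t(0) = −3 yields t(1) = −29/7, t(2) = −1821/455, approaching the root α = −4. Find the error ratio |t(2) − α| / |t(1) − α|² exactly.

t(1) − α = −29/7 − (−4) = −29/7 + 4 = −1/7, so |t(1) − α| = 1/7.
t(2) − α = −1821/455 − (−4) = −1821/455 + 4 = −1/455, so |t(2) − α| = 1/455.
|t(1) − α|² = 1/49.
Ratio = (1/455) / (1/49) = 7/65.

7/65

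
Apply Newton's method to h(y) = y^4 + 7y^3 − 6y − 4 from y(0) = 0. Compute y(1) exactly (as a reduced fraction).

−2/3

h'(y) = 4y^3 + 21y^2 − 6.
h(0) = −4, h'(0) = −6, so y(1) = 0 − (−4)/(−6) = −2/3.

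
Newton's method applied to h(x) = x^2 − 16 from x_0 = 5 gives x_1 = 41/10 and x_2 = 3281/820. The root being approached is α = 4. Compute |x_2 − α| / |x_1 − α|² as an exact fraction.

x_1 − α = 41/10 − 4 = 1/10, so |x_1 − α| = 1/10.
x_2 − α = 3281/820 − 4 = 1/820, so |x_2 − α| = 1/820.
|x_1 − α|² = 1/100.
Ratio = (1/820) / (1/100) = 5/41.

5/41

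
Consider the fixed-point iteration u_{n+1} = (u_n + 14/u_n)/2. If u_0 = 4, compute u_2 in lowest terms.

u_1 = (4 + 14/4)/2 = 15/4.
u_2 = (15/4 + 14/(15/4))/2 = 449/120.

449/120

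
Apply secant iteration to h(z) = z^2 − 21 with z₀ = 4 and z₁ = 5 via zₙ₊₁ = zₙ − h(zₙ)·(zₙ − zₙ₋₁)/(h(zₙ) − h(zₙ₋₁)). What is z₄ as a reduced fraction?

4051/884

h(4) = −5, h(5) = 4. z₂ = 5 − 4·(5 − 4)/(4 − (−5)) = 41/9.
h(5) = 4, h(41/9) = −20/81. z₃ = (41/9) − (−20/81)·((41/9) − 5)/((−20/81) − 4) = 197/43.
h(41/9) = −20/81, h(197/43) = −20/1849. z₄ = (197/43) − (−20/1849)·((197/43) − (41/9))/((−20/1849) − (−20/81)) = 4051/884.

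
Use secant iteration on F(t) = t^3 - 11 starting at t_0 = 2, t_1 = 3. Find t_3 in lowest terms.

F(2) = -3, F(3) = 16. t_2 = 3 - 16·(3 - 2)/(16 - (-3)) = 41/19.
F(3) = 16, F(41/19) = -6528/6859. t_3 = (41/19) - (-6528/6859)·((41/19) - 3)/((-6528/6859) - 16) = 16025/7267.

16025/7267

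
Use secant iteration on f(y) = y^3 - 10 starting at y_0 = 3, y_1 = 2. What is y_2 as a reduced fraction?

40/19

f(3) = 17, f(2) = -2. y_2 = 2 - (-2)·(2 - 3)/((-2) - 17) = 40/19.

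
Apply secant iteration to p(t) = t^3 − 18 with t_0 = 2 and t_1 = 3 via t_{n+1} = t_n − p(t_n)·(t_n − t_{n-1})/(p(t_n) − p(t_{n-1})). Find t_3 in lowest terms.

2402/921

p(2) = −10, p(3) = 9. t_2 = 3 − 9·(3 − 2)/(9 − (−10)) = 48/19.
p(3) = 9, p(48/19) = −12870/6859. t_3 = (48/19) − (−12870/6859)·((48/19) − 3)/((−12870/6859) − 9) = 2402/921.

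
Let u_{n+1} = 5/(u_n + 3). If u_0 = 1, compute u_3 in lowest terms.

u_1 = 5/(1 + 3) = 5/4.
u_2 = 5/(5/4 + 3) = 20/17.
u_3 = 5/(20/17 + 3) = 85/71.

85/71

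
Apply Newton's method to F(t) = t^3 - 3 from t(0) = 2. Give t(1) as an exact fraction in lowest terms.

19/12

F'(t) = 3t^2.
F(2) = 5, F'(2) = 12, so t(1) = 2 - 5/12 = 19/12.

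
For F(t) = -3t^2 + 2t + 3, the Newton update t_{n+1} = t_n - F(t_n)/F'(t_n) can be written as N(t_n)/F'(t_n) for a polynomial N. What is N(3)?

F'(t) = -6t + 2.
N(t) = t·F'(t) - F(t) = t·(-6t + 2) - (-3t^2 + 2t + 3) = -3t^2 - 3.
N(3) = -30.

-30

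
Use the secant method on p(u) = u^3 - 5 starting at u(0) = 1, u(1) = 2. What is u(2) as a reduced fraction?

p(1) = -4, p(2) = 3. u(2) = 2 - 3·(2 - 1)/(3 - (-4)) = 11/7.

11/7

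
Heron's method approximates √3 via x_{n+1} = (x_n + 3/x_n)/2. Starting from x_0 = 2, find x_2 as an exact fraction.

97/56

x_1 = (2 + 3/2)/2 = 7/4.
x_2 = (7/4 + 3/(7/4))/2 = 97/56.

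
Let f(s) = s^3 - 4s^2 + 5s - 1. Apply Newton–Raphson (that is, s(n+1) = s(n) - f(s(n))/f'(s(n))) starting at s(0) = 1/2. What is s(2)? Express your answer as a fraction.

317/1344

f'(s) = 3s^2 - 8s + 5.
f(1/2) = 5/8, f'(1/2) = 7/4, so s(1) = (1/2) - (5/8)/(7/4) = 1/7.
f(1/7) = -125/343, f'(1/7) = 192/49, so s(2) = (1/7) - (-125/343)/(192/49) = 317/1344.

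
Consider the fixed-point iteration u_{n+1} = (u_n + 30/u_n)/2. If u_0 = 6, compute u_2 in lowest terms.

u_1 = (6 + 30/6)/2 = 11/2.
u_2 = (11/2 + 30/(11/2))/2 = 241/44.

241/44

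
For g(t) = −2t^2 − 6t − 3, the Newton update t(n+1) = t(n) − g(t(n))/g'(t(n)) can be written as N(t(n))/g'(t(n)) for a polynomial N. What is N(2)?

g'(t) = −4t − 6.
N(t) = t·g'(t) − g(t) = t·(−4t − 6) − (−2t^2 − 6t − 3) = −2t^2 + 3.
N(2) = −5.

−5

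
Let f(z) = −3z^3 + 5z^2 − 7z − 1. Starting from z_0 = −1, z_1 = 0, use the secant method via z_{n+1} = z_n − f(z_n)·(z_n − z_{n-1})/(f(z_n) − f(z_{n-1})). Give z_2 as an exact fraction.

−1/15

f(−1) = 14, f(0) = −1. z_2 = 0 − (−1)·(0 − (−1))/((−1) − 14) = −1/15.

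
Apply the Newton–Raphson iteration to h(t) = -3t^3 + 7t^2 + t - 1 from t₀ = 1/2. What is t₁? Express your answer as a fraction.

h'(t) = -9t^2 + 14t + 1.
h(1/2) = 7/8, h'(1/2) = 23/4, so t₁ = (1/2) - (7/8)/(23/4) = 8/23.

8/23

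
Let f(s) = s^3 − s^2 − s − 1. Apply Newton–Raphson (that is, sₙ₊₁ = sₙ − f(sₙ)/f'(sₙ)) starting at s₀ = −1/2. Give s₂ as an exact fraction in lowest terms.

f'(s) = 3s^2 − 2s − 1.
f(−1/2) = −7/8, f'(−1/2) = 3/4, so s₁ = (−1/2) − (−7/8)/(3/4) = 2/3.
f(2/3) = −49/27, f'(2/3) = −1, so s₂ = (2/3) − (−49/27)/(−1) = −31/27.

−31/27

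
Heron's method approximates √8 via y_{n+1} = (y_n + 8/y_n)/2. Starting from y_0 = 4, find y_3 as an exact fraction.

577/204

y_1 = (4 + 8/4)/2 = 3.
y_2 = (3 + 8/3)/2 = 17/6.
y_3 = (17/6 + 8/(17/6))/2 = 577/204.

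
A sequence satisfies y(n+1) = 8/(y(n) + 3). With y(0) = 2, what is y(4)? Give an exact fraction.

y(1) = 8/(2 + 3) = 8/5.
y(2) = 8/(8/5 + 3) = 40/23.
y(3) = 8/(40/23 + 3) = 184/109.
y(4) = 8/(184/109 + 3) = 872/511.

872/511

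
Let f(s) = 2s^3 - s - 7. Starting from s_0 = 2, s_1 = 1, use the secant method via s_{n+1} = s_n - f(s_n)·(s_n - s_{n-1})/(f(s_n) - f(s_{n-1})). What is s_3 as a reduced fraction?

f(2) = 7, f(1) = -6. s_2 = 1 - (-6)·(1 - 2)/((-6) - 7) = 19/13.
f(1) = -6, f(19/13) = -4872/2197. s_3 = (19/13) - (-4872/2197)·((19/13) - 1)/((-4872/2197) - (-6)) = 2399/1385.

2399/1385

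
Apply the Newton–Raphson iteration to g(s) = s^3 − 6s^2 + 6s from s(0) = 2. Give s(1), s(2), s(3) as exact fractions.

s(1) = 4/3, s(2) = 80/63, s(3) = 697600/550179

g'(s) = 3s^2 − 12s + 6.
g(2) = −4, g'(2) = −6, so s(1) = 2 − (−4)/(−6) = 4/3.
g(4/3) = −8/27, g'(4/3) = −14/3, so s(2) = (4/3) − (−8/27)/(−14/3) = 80/63.
g(80/63) = −2080/250047, g'(80/63) = −5822/1323, so s(3) = (80/63) − (−2080/250047)/(−5822/1323) = 697600/550179.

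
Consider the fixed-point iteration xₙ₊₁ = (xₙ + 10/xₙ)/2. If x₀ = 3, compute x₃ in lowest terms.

1039681/328776

x₁ = (3 + 10/3)/2 = 19/6.
x₂ = (19/6 + 10/(19/6))/2 = 721/228.
x₃ = (721/228 + 10/(721/228))/2 = 1039681/328776.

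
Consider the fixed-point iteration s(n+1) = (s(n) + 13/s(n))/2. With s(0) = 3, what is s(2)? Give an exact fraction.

s(1) = (3 + 13/3)/2 = 11/3.
s(2) = (11/3 + 13/(11/3))/2 = 119/33.

119/33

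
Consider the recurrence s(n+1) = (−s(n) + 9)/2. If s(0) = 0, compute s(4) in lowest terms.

s(1) = (−0 + 9)/2 = 9/2.
s(2) = (−(9/2) + 9)/2 = 9/4.
s(3) = (−(9/4) + 9)/2 = 27/8.
s(4) = (−(27/8) + 9)/2 = 45/16.

45/16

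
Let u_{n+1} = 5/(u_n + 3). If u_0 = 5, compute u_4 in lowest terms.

635/526

u_1 = 5/(5 + 3) = 5/8.
u_2 = 5/(5/8 + 3) = 40/29.
u_3 = 5/(40/29 + 3) = 145/127.
u_4 = 5/(145/127 + 3) = 635/526.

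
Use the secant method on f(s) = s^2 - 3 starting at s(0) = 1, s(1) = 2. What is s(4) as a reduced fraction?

f(1) = -2, f(2) = 1. s(2) = 2 - 1·(2 - 1)/(1 - (-2)) = 5/3.
f(2) = 1, f(5/3) = -2/9. s(3) = (5/3) - (-2/9)·((5/3) - 2)/((-2/9) - 1) = 19/11.
f(5/3) = -2/9, f(19/11) = -2/121. s(4) = (19/11) - (-2/121)·((19/11) - (5/3))/((-2/121) - (-2/9)) = 97/56.

97/56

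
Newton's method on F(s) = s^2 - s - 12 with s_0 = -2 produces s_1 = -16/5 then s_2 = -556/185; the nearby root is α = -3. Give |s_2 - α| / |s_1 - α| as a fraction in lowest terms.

s_1 - α = -16/5 - (-3) = -16/5 + 3 = -1/5, so |s_1 - α| = 1/5.
s_2 - α = -556/185 - (-3) = -556/185 + 3 = -1/185, so |s_2 - α| = 1/185.
Ratio = (1/185) / (1/5) = 1/37.

1/37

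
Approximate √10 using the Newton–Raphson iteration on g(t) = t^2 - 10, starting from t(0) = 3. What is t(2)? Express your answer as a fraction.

g'(t) = 2t.
g(3) = -1, g'(3) = 6, so t(1) = 3 - (-1)/6 = 19/6.
g(19/6) = 1/36, g'(19/6) = 19/3, so t(2) = (19/6) - (1/36)/(19/3) = 721/228.

721/228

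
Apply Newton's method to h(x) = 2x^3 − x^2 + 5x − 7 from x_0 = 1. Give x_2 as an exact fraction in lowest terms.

h'(x) = 6x^2 − 2x + 5.
h(1) = −1, h'(1) = 9, so x_1 = 1 − (−1)/9 = 10/9.
h(10/9) = 47/729, h'(10/9) = 275/27, so x_2 = (10/9) − (47/729)/(275/27) = 8203/7425.

8203/7425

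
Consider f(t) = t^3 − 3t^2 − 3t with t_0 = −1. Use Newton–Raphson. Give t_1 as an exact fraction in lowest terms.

−5/6

f'(t) = 3t^2 − 6t − 3.
f(−1) = −1, f'(−1) = 6, so t_1 = (−1) − (−1)/6 = −5/6.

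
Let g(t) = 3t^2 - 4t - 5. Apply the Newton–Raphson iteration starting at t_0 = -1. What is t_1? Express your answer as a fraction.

-4/5

g'(t) = 6t - 4.
g(-1) = 2, g'(-1) = -10, so t_1 = (-1) - 2/(-10) = -4/5.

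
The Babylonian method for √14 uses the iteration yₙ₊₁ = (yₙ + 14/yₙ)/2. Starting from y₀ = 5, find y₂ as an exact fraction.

y₁ = (5 + 14/5)/2 = 39/10.
y₂ = (39/10 + 14/(39/10))/2 = 2921/780.

2921/780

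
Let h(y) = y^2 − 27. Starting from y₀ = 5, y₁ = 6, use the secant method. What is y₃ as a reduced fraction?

h(5) = −2, h(6) = 9. y₂ = 6 − 9·(6 − 5)/(9 − (−2)) = 57/11.
h(6) = 9, h(57/11) = −18/121. y₃ = (57/11) − (−18/121)·((57/11) − 6)/((−18/121) − 9) = 213/41.

213/41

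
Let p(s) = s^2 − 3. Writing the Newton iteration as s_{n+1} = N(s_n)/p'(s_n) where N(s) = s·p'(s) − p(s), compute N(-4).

p'(s) = 2s.
N(s) = s·p'(s) − p(s) = s·(2s) − (s^2 − 3) = s^2 + 3.
N(-4) = 19.

19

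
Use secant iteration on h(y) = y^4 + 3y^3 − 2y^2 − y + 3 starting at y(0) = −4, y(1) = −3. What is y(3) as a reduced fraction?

h(−4) = 39, h(−3) = −12. y(2) = (−3) − (−12)·((−3) − (−4))/((−12) − 39) = −55/17.
h(−3) = −12, h(−55/17) = −562172/83521. y(3) = (−55/17) − (−562172/83521)·((−55/17) − (−3))/((−562172/83521) − (−12)) = −97254/27505.

−97254/27505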